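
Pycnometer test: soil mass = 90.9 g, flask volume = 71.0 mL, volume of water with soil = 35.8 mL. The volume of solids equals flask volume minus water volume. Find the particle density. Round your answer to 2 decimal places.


Step 1: Volume of solids = flask volume - water volume with soil
Step 2: V_solids = 71.0 - 35.8 = 35.2 mL
Step 3: Particle density = mass / V_solids = 90.9 / 35.2 = 2.58 g/cm^3

2.58


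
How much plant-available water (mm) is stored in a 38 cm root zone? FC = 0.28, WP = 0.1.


Step 1: Available water = (FC - WP) * depth * 10
Step 2: AW = (0.28 - 0.1) * 38 * 10
Step 3: AW = 0.18 * 38 * 10
Step 4: AW = 68.4 mm

68.4


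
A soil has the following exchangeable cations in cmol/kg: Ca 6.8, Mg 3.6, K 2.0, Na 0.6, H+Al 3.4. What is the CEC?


Step 1: CEC = Ca + Mg + K + Na + (H+Al)
Step 2: CEC = 6.8 + 3.6 + 2.0 + 0.6 + 3.4
Step 3: CEC = 16.4 cmol/kg

16.4


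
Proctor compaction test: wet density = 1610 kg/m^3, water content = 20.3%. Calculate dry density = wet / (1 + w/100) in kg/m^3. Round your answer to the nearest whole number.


Step 1: Dry density = wet density / (1 + w/100)
Step 2: Dry density = 1610 / (1 + 20.3/100)
Step 3: Dry density = 1610 / 1.203
Step 4: Dry density = 1338 kg/m^3

1338


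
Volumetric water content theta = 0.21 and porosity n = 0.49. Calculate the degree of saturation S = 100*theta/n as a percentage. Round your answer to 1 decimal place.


Step 1: S = 100 * theta_v / n
Step 2: S = 100 * 0.21 / 0.49
Step 3: S = 42.9%

42.9


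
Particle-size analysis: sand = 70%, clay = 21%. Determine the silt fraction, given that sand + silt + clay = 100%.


Step 1: sand + silt + clay = 100%
Step 2: silt = 100 - sand - clay
Step 3: silt = 100 - 70 - 21
Step 4: silt = 9%

9


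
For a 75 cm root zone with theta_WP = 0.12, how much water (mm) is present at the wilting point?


Step 1: Water (mm) = theta_WP * depth * 10
Step 2: Water = 0.12 * 75 * 10
Step 3: Water = 90.0 mm

90.0


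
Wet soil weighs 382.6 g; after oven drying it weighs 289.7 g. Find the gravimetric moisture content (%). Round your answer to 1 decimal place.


Step 1: Water mass = wet - dry = 382.6 - 289.7 = 92.9 g
Step 2: w = 100 * water mass / dry mass
Step 3: w = 100 * 92.9 / 289.7 = 32.1%

32.1


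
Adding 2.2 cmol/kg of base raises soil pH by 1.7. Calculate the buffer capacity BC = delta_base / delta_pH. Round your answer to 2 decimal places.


Step 1: BC = change in base / change in pH
Step 2: BC = 2.2 / 1.7
Step 3: BC = 1.29 cmol/(kg*pH unit)

1.29


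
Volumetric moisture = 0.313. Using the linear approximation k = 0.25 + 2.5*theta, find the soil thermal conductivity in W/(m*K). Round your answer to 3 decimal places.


Step 1: k = 0.25 + 2.5 * theta
Step 2: k = 0.25 + 2.5 * 0.313
Step 3: k = 0.25 + 0.783
Step 4: k = 1.033 W/(m*K)

1.033


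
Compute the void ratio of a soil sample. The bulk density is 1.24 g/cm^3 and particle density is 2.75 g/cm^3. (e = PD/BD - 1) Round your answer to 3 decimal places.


Step 1: e = PD / BD - 1
Step 2: e = 2.75 / 1.24 - 1
Step 3: e = 2.21774 - 1
Step 4: e = 1.218

1.218


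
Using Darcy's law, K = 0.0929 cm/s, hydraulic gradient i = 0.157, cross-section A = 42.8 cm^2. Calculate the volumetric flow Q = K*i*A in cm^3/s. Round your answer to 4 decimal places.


Step 1: Apply Darcy's law: Q = K * i * A
Step 2: Q = 0.0929 * 0.157 * 42.8
Step 3: Q = 0.6243 cm^3/s

0.6243


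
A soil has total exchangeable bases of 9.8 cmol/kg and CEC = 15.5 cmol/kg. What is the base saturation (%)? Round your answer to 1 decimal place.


Step 1: BS = 100 * (sum of bases) / CEC
Step 2: BS = 100 * 9.8 / 15.5
Step 3: BS = 63.2%

63.2


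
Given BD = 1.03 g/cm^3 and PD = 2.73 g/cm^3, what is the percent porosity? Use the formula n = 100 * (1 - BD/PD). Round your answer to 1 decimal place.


Step 1: Formula: n = 100 * (1 - BD / PD)
Step 2: n = 100 * (1 - 1.03 / 2.73)
Step 3: n = 100 * (1 - 0.37729)
Step 4: n = 62.3%

62.3


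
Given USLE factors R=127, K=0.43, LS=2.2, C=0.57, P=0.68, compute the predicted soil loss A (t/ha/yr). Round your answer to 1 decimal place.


Step 1: A = R * K * LS * C * P
Step 2: R * K = 127 * 0.43 = 54.61
Step 3: (R*K) * LS = 54.61 * 2.2 = 120.142
Step 4: * C * P = 120.142 * 0.57 * 0.68 = 46.6
Step 5: A = 46.6 t/(ha*yr)

46.6


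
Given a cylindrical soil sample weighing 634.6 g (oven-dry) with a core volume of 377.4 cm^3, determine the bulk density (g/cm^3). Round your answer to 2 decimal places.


Step 1: Identify the formula: BD = dry mass / volume
Step 2: Substitute values: BD = 634.6 / 377.4
Step 3: BD = 1.68 g/cm^3

1.68


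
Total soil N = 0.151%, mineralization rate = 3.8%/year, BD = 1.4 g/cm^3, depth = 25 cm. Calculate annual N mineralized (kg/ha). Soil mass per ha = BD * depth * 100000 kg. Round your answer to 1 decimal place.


Step 1: Soil mass per ha = BD * depth * 100000 = 1.4 * 25 * 100000 = 3500000 kg
Step 2: Total N pool = soil mass * N%/100 = 3500000 * 0.151/100 = 5285.0 kg/ha
Step 3: N mineralized = N pool * rate%/100 = 5285.0 * 3.8/100 = 200.8 kg/ha/yr

200.8


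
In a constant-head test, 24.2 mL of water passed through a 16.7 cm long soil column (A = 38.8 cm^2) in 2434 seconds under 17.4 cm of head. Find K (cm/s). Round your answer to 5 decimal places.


Step 1: K = Q * L / (A * t * h)
Step 2: Numerator = 24.2 * 16.7 = 404.14
Step 3: Denominator = 38.8 * 2434 * 17.4 = 1643242.08
Step 4: K = 404.14 / 1643242.08 = 0.00025 cm/s

0.00025


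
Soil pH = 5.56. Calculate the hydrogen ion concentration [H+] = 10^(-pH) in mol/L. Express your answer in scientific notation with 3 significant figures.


Step 1: [H+] = 10^(-pH)
Step 2: [H+] = 10^(-5.56)
Step 3: [H+] = 2.75e-06 mol/L

2.75e-06


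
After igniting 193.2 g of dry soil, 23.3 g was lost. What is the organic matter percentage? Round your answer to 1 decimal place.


Step 1: OM% = 100 * LOI / sample mass
Step 2: OM = 100 * 23.3 / 193.2
Step 3: OM = 12.1%

12.1


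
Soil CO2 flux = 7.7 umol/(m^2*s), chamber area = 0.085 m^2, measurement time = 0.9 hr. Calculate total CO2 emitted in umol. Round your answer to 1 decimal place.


Step 1: Convert time to seconds: 0.9 hr * 3600 = 3240.0 s
Step 2: Total = flux * area * time_s
Step 3: Total = 7.7 * 0.085 * 3240.0
Step 4: Total = 2120.6 umol

2120.6


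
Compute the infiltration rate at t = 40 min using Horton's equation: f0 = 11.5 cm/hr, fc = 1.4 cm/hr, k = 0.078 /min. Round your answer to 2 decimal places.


Step 1: f = fc + (f0 - fc) * exp(-k * t)
Step 2: exp(-0.078 * 40) = 0.044157
Step 3: f = 1.4 + (11.5 - 1.4) * 0.044157
Step 4: f = 1.4 + 10.1 * 0.044157
Step 5: f = 1.85 cm/hr

1.85


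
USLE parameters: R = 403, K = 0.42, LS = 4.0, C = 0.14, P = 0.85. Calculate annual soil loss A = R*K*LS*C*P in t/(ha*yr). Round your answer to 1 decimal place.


Step 1: A = R * K * LS * C * P
Step 2: R * K = 403 * 0.42 = 169.26
Step 3: (R*K) * LS = 169.26 * 4.0 = 677.04
Step 4: * C * P = 677.04 * 0.14 * 0.85 = 80.6
Step 5: A = 80.6 t/(ha*yr)

80.6


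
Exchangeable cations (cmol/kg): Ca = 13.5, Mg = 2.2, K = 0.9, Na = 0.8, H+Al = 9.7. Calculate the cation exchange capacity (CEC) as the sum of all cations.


Step 1: CEC = Ca + Mg + K + Na + (H+Al)
Step 2: CEC = 13.5 + 2.2 + 0.9 + 0.8 + 9.7
Step 3: CEC = 27.1 cmol/kg

27.1


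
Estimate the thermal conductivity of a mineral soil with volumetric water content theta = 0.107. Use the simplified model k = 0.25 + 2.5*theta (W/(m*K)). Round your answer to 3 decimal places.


Step 1: k = 0.25 + 2.5 * theta
Step 2: k = 0.25 + 2.5 * 0.107
Step 3: k = 0.25 + 0.268
Step 4: k = 0.518 W/(m*K)

0.518


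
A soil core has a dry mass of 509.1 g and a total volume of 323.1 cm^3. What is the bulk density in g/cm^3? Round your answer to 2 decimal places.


Step 1: Identify the formula: BD = dry mass / volume
Step 2: Substitute values: BD = 509.1 / 323.1
Step 3: BD = 1.58 g/cm^3

1.58


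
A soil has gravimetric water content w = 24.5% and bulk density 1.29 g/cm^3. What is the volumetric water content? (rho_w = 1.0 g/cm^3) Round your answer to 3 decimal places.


Step 1: theta = (w / 100) * BD / rho_w
Step 2: theta = (24.5 / 100) * 1.29 / 1.0
Step 3: theta = 0.245 * 1.29
Step 4: theta = 0.316

0.316


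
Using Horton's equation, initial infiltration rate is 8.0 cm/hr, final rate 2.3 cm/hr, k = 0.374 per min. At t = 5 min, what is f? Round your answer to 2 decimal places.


Step 1: f = fc + (f0 - fc) * exp(-k * t)
Step 2: exp(-0.374 * 5) = 0.154124
Step 3: f = 2.3 + (8.0 - 2.3) * 0.154124
Step 4: f = 2.3 + 5.7 * 0.154124
Step 5: f = 3.18 cm/hr

3.18


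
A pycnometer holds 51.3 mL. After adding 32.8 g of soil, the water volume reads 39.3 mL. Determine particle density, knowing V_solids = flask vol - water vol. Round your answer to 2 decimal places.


Step 1: Volume of solids = flask volume - water volume with soil
Step 2: V_solids = 51.3 - 39.3 = 12.0 mL
Step 3: Particle density = mass / V_solids = 32.8 / 12.0 = 2.73 g/cm^3

2.73


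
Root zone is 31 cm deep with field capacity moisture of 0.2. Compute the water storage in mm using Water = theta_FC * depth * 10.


Step 1: Water (mm) = theta_FC * depth (cm) * 10
Step 2: Water = 0.2 * 31 * 10
Step 3: Water = 62.0 mm

62.0


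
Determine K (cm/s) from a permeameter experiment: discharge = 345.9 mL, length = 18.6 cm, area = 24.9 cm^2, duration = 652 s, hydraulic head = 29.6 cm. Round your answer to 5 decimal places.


Step 1: K = Q * L / (A * t * h)
Step 2: Numerator = 345.9 * 18.6 = 6433.74
Step 3: Denominator = 24.9 * 652 * 29.6 = 480550.08
Step 4: K = 6433.74 / 480550.08 = 0.01339 cm/s

0.01339


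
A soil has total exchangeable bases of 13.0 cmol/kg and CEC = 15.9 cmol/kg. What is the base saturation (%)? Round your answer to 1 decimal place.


Step 1: BS = 100 * (sum of bases) / CEC
Step 2: BS = 100 * 13.0 / 15.9
Step 3: BS = 81.8%

81.8


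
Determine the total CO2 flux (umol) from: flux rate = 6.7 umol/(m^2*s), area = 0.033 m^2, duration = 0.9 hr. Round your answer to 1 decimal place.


Step 1: Convert time to seconds: 0.9 hr * 3600 = 3240.0 s
Step 2: Total = flux * area * time_s
Step 3: Total = 6.7 * 0.033 * 3240.0
Step 4: Total = 716.4 umol

716.4


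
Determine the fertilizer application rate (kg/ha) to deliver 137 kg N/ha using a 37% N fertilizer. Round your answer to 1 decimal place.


Step 1: Fertilizer rate = target N / (N content / 100)
Step 2: Rate = 137 / (37 / 100)
Step 3: Rate = 137 / 0.37
Step 4: Rate = 370.3 kg/ha

370.3


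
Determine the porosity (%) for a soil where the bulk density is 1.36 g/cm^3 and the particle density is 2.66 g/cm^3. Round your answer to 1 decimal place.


Step 1: Formula: n = 100 * (1 - BD / PD)
Step 2: n = 100 * (1 - 1.36 / 2.66)
Step 3: n = 100 * (1 - 0.51128)
Step 4: n = 48.9%

48.9


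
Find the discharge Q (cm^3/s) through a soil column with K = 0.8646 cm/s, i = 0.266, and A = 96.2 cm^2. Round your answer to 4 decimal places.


Step 1: Apply Darcy's law: Q = K * i * A
Step 2: Q = 0.8646 * 0.266 * 96.2
Step 3: Q = 22.1244 cm^3/s

22.1244


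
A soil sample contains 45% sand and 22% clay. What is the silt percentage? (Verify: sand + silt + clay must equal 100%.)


Step 1: sand + silt + clay = 100%
Step 2: silt = 100 - sand - clay
Step 3: silt = 100 - 45 - 22
Step 4: silt = 33%

33


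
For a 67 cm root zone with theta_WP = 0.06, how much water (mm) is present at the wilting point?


Step 1: Water (mm) = theta_WP * depth * 10
Step 2: Water = 0.06 * 67 * 10
Step 3: Water = 40.2 mm

40.2


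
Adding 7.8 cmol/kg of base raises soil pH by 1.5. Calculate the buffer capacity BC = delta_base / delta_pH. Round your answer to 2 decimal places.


Step 1: BC = change in base / change in pH
Step 2: BC = 7.8 / 1.5
Step 3: BC = 5.2 cmol/(kg*pH unit)

5.2


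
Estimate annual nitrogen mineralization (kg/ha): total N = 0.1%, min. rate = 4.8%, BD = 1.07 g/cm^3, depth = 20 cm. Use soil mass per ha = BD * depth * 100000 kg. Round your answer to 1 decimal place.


Step 1: Soil mass per ha = BD * depth * 100000 = 1.07 * 20 * 100000 = 2140000 kg
Step 2: Total N pool = soil mass * N%/100 = 2140000 * 0.1/100 = 2140.0 kg/ha
Step 3: N mineralized = N pool * rate%/100 = 2140.0 * 4.8/100 = 102.7 kg/ha/yr

102.7


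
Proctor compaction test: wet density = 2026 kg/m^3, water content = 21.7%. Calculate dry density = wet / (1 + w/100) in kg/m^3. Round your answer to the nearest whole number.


Step 1: Dry density = wet density / (1 + w/100)
Step 2: Dry density = 2026 / (1 + 21.7/100)
Step 3: Dry density = 2026 / 1.217
Step 4: Dry density = 1665 kg/m^3

1665


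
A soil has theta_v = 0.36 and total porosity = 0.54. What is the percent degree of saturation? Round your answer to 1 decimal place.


Step 1: S = 100 * theta_v / n
Step 2: S = 100 * 0.36 / 0.54
Step 3: S = 66.7%

66.7


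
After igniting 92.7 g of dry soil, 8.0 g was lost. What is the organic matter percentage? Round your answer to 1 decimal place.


Step 1: OM% = 100 * LOI / sample mass
Step 2: OM = 100 * 8.0 / 92.7
Step 3: OM = 8.6%

8.6


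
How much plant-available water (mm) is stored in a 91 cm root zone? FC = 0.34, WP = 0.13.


Step 1: Available water = (FC - WP) * depth * 10
Step 2: AW = (0.34 - 0.13) * 91 * 10
Step 3: AW = 0.21 * 91 * 10
Step 4: AW = 191.1 mm

191.1


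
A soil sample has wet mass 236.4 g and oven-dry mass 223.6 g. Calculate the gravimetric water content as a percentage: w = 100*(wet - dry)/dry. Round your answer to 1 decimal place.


Step 1: Water mass = wet - dry = 236.4 - 223.6 = 12.8 g
Step 2: w = 100 * water mass / dry mass
Step 3: w = 100 * 12.8 / 223.6 = 5.7%

5.7


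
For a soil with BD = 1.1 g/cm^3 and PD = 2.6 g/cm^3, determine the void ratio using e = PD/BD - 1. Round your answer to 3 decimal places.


Step 1: e = PD / BD - 1
Step 2: e = 2.6 / 1.1 - 1
Step 3: e = 2.36364 - 1
Step 4: e = 1.364

1.364


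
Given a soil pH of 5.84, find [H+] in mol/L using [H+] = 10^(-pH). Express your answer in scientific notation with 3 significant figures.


Step 1: [H+] = 10^(-pH)
Step 2: [H+] = 10^(-5.84)
Step 3: [H+] = 1.45e-06 mol/L

1.45e-06


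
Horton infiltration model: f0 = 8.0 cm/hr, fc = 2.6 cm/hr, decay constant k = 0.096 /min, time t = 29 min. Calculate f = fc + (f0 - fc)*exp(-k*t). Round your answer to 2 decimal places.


Step 1: f = fc + (f0 - fc) * exp(-k * t)
Step 2: exp(-0.096 * 29) = 0.061791
Step 3: f = 2.6 + (8.0 - 2.6) * 0.061791
Step 4: f = 2.6 + 5.4 * 0.061791
Step 5: f = 2.93 cm/hr

2.93


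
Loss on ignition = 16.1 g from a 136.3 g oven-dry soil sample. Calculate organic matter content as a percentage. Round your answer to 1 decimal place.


Step 1: OM% = 100 * LOI / sample mass
Step 2: OM = 100 * 16.1 / 136.3
Step 3: OM = 11.8%

11.8


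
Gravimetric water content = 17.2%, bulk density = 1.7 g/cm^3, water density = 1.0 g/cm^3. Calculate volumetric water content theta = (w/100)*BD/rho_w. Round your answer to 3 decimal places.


Step 1: theta = (w / 100) * BD / rho_w
Step 2: theta = (17.2 / 100) * 1.7 / 1.0
Step 3: theta = 0.172 * 1.7
Step 4: theta = 0.292

0.292


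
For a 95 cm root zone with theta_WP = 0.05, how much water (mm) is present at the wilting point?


Step 1: Water (mm) = theta_WP * depth * 10
Step 2: Water = 0.05 * 95 * 10
Step 3: Water = 47.5 mm

47.5


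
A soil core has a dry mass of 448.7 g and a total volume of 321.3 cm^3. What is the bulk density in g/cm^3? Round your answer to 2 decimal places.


Step 1: Identify the formula: BD = dry mass / volume
Step 2: Substitute values: BD = 448.7 / 321.3
Step 3: BD = 1.4 g/cm^3

1.4


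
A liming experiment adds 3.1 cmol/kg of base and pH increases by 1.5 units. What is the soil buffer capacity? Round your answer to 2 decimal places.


Step 1: BC = change in base / change in pH
Step 2: BC = 3.1 / 1.5
Step 3: BC = 2.07 cmol/(kg*pH unit)

2.07


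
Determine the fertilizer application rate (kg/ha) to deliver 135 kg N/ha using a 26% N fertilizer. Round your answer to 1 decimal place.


Step 1: Fertilizer rate = target N / (N content / 100)
Step 2: Rate = 135 / (26 / 100)
Step 3: Rate = 135 / 0.26
Step 4: Rate = 519.2 kg/ha

519.2


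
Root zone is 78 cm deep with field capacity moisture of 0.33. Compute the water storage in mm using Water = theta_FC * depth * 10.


Step 1: Water (mm) = theta_FC * depth (cm) * 10
Step 2: Water = 0.33 * 78 * 10
Step 3: Water = 257.4 mm

257.4


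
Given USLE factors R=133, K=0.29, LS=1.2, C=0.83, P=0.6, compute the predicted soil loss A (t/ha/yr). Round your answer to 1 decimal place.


Step 1: A = R * K * LS * C * P
Step 2: R * K = 133 * 0.29 = 38.57
Step 3: (R*K) * LS = 38.57 * 1.2 = 46.284
Step 4: * C * P = 46.284 * 0.83 * 0.6 = 23.0
Step 5: A = 23.0 t/(ha*yr)

23.0


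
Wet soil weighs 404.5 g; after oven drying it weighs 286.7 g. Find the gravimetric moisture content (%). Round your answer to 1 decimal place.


Step 1: Water mass = wet - dry = 404.5 - 286.7 = 117.8 g
Step 2: w = 100 * water mass / dry mass
Step 3: w = 100 * 117.8 / 286.7 = 41.1%

41.1


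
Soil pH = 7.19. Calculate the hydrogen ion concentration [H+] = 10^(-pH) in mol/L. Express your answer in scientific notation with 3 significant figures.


Step 1: [H+] = 10^(-pH)
Step 2: [H+] = 10^(-7.19)
Step 3: [H+] = 6.46e-08 mol/L

6.46e-08


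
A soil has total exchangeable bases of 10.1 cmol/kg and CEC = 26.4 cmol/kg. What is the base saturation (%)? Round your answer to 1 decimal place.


Step 1: BS = 100 * (sum of bases) / CEC
Step 2: BS = 100 * 10.1 / 26.4
Step 3: BS = 38.3%

38.3


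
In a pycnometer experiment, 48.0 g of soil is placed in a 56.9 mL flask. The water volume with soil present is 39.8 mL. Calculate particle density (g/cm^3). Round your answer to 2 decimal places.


Step 1: Volume of solids = flask volume - water volume with soil
Step 2: V_solids = 56.9 - 39.8 = 17.1 mL
Step 3: Particle density = mass / V_solids = 48.0 / 17.1 = 2.81 g/cm^3

2.81


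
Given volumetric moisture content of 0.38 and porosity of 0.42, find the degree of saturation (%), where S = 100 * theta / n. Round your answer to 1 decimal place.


Step 1: S = 100 * theta_v / n
Step 2: S = 100 * 0.38 / 0.42
Step 3: S = 90.5%

90.5


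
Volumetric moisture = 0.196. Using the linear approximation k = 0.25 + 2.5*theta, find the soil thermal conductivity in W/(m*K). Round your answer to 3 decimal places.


Step 1: k = 0.25 + 2.5 * theta
Step 2: k = 0.25 + 2.5 * 0.196
Step 3: k = 0.25 + 0.49
Step 4: k = 0.74 W/(m*K)

0.74


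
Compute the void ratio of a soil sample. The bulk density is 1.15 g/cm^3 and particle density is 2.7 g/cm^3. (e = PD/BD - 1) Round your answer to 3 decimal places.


Step 1: e = PD / BD - 1
Step 2: e = 2.7 / 1.15 - 1
Step 3: e = 2.34783 - 1
Step 4: e = 1.348

1.348


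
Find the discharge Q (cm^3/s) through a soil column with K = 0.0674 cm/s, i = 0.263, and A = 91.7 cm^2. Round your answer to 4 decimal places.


Step 1: Apply Darcy's law: Q = K * i * A
Step 2: Q = 0.0674 * 0.263 * 91.7
Step 3: Q = 1.6255 cm^3/s

1.6255


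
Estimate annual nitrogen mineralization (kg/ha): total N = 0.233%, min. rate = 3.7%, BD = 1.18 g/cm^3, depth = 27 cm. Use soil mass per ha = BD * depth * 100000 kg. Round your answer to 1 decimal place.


Step 1: Soil mass per ha = BD * depth * 100000 = 1.18 * 27 * 100000 = 3186000 kg
Step 2: Total N pool = soil mass * N%/100 = 3186000 * 0.233/100 = 7423.38 kg/ha
Step 3: N mineralized = N pool * rate%/100 = 7423.38 * 3.7/100 = 274.7 kg/ha/yr

274.7


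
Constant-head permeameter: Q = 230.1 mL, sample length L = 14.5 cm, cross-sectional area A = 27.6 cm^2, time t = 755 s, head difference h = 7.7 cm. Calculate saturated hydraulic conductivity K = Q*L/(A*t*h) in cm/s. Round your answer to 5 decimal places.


Step 1: K = Q * L / (A * t * h)
Step 2: Numerator = 230.1 * 14.5 = 3336.45
Step 3: Denominator = 27.6 * 755 * 7.7 = 160452.6
Step 4: K = 3336.45 / 160452.6 = 0.02079 cm/s

0.02079


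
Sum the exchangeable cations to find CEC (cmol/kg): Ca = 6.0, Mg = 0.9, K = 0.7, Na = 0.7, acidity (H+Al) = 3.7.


Step 1: CEC = Ca + Mg + K + Na + (H+Al)
Step 2: CEC = 6.0 + 0.9 + 0.7 + 0.7 + 3.7
Step 3: CEC = 12.0 cmol/kg

12.0


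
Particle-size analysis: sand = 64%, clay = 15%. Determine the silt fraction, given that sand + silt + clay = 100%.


Step 1: sand + silt + clay = 100%
Step 2: silt = 100 - sand - clay
Step 3: silt = 100 - 64 - 15
Step 4: silt = 21%

21


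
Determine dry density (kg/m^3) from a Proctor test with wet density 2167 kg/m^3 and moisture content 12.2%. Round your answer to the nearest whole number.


Step 1: Dry density = wet density / (1 + w/100)
Step 2: Dry density = 2167 / (1 + 12.2/100)
Step 3: Dry density = 2167 / 1.122
Step 4: Dry density = 1931 kg/m^3

1931


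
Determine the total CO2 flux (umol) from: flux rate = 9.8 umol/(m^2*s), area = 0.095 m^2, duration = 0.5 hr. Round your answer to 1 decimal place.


Step 1: Convert time to seconds: 0.5 hr * 3600 = 1800.0 s
Step 2: Total = flux * area * time_s
Step 3: Total = 9.8 * 0.095 * 1800.0
Step 4: Total = 1675.8 umol

1675.8


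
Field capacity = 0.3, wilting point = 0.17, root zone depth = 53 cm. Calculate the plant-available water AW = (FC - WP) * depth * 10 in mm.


Step 1: Available water = (FC - WP) * depth * 10
Step 2: AW = (0.3 - 0.17) * 53 * 10
Step 3: AW = 0.13 * 53 * 10
Step 4: AW = 68.9 mm

68.9


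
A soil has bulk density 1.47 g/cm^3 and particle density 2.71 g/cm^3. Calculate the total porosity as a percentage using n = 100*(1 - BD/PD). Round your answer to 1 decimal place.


Step 1: Formula: n = 100 * (1 - BD / PD)
Step 2: n = 100 * (1 - 1.47 / 2.71)
Step 3: n = 100 * (1 - 0.54244)
Step 4: n = 45.8%

45.8


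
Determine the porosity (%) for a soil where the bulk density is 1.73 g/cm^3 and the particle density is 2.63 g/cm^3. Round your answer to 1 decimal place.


Step 1: Formula: n = 100 * (1 - BD / PD)
Step 2: n = 100 * (1 - 1.73 / 2.63)
Step 3: n = 100 * (1 - 0.65779)
Step 4: n = 34.2%

34.2


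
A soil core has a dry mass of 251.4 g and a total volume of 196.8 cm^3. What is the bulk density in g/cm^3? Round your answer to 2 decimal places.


Step 1: Identify the formula: BD = dry mass / volume
Step 2: Substitute values: BD = 251.4 / 196.8
Step 3: BD = 1.28 g/cm^3

1.28


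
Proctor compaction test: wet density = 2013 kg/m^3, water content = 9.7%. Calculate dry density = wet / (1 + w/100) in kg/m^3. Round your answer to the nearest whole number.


Step 1: Dry density = wet density / (1 + w/100)
Step 2: Dry density = 2013 / (1 + 9.7/100)
Step 3: Dry density = 2013 / 1.097
Step 4: Dry density = 1835 kg/m^3

1835


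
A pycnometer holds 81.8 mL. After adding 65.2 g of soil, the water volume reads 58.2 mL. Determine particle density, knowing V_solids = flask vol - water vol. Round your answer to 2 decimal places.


Step 1: Volume of solids = flask volume - water volume with soil
Step 2: V_solids = 81.8 - 58.2 = 23.6 mL
Step 3: Particle density = mass / V_solids = 65.2 / 23.6 = 2.76 g/cm^3

2.76


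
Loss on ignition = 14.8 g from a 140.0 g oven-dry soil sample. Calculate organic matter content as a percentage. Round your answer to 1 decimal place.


Step 1: OM% = 100 * LOI / sample mass
Step 2: OM = 100 * 14.8 / 140.0
Step 3: OM = 10.6%

10.6


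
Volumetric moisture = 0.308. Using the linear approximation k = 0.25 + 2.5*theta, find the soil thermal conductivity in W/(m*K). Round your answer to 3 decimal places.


Step 1: k = 0.25 + 2.5 * theta
Step 2: k = 0.25 + 2.5 * 0.308
Step 3: k = 0.25 + 0.77
Step 4: k = 1.02 W/(m*K)

1.02


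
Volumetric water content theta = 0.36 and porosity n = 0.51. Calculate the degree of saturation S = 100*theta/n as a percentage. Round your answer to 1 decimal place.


Step 1: S = 100 * theta_v / n
Step 2: S = 100 * 0.36 / 0.51
Step 3: S = 70.6%

70.6


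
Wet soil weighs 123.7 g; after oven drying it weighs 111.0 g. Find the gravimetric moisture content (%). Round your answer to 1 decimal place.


Step 1: Water mass = wet - dry = 123.7 - 111.0 = 12.7 g
Step 2: w = 100 * water mass / dry mass
Step 3: w = 100 * 12.7 / 111.0 = 11.4%

11.4


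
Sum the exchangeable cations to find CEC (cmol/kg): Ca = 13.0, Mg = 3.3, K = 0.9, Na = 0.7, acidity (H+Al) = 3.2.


Step 1: CEC = Ca + Mg + K + Na + (H+Al)
Step 2: CEC = 13.0 + 3.3 + 0.9 + 0.7 + 3.2
Step 3: CEC = 21.1 cmol/kg

21.1


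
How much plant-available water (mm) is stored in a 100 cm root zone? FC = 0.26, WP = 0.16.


Step 1: Available water = (FC - WP) * depth * 10
Step 2: AW = (0.26 - 0.16) * 100 * 10
Step 3: AW = 0.1 * 100 * 10
Step 4: AW = 100.0 mm

100.0


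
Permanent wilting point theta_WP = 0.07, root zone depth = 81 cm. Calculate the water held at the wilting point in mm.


Step 1: Water (mm) = theta_WP * depth * 10
Step 2: Water = 0.07 * 81 * 10
Step 3: Water = 56.7 mm

56.7


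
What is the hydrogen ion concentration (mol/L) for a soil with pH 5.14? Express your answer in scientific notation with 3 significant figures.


Step 1: [H+] = 10^(-pH)
Step 2: [H+] = 10^(-5.14)
Step 3: [H+] = 7.24e-06 mol/L

7.24e-06


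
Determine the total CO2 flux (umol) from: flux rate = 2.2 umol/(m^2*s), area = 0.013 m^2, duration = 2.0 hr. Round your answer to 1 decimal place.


Step 1: Convert time to seconds: 2.0 hr * 3600 = 7200.0 s
Step 2: Total = flux * area * time_s
Step 3: Total = 2.2 * 0.013 * 7200.0
Step 4: Total = 205.9 umol

205.9


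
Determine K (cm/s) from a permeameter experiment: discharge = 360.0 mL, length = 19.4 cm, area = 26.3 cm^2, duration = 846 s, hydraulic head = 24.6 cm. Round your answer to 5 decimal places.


Step 1: K = Q * L / (A * t * h)
Step 2: Numerator = 360.0 * 19.4 = 6984.0
Step 3: Denominator = 26.3 * 846 * 24.6 = 547345.08
Step 4: K = 6984.0 / 547345.08 = 0.01276 cm/s

0.01276


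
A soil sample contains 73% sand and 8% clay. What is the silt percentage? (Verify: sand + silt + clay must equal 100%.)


Step 1: sand + silt + clay = 100%
Step 2: silt = 100 - sand - clay
Step 3: silt = 100 - 73 - 8
Step 4: silt = 19%

19


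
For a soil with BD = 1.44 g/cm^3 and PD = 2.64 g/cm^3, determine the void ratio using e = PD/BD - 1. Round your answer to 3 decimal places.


Step 1: e = PD / BD - 1
Step 2: e = 2.64 / 1.44 - 1
Step 3: e = 1.83333 - 1
Step 4: e = 0.833

0.833


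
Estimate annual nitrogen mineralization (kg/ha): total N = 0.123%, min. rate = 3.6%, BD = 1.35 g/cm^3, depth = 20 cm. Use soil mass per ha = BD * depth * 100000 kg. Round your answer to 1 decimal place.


Step 1: Soil mass per ha = BD * depth * 100000 = 1.35 * 20 * 100000 = 2700000 kg
Step 2: Total N pool = soil mass * N%/100 = 2700000 * 0.123/100 = 3321.0 kg/ha
Step 3: N mineralized = N pool * rate%/100 = 3321.0 * 3.6/100 = 119.6 kg/ha/yr

119.6


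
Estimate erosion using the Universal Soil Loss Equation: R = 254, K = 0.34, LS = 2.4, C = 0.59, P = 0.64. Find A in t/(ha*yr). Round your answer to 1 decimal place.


Step 1: A = R * K * LS * C * P
Step 2: R * K = 254 * 0.34 = 86.36
Step 3: (R*K) * LS = 86.36 * 2.4 = 207.264
Step 4: * C * P = 207.264 * 0.59 * 0.64 = 78.3
Step 5: A = 78.3 t/(ha*yr)

78.3


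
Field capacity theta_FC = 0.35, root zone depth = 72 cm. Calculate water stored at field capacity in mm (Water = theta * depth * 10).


Step 1: Water (mm) = theta_FC * depth (cm) * 10
Step 2: Water = 0.35 * 72 * 10
Step 3: Water = 252.0 mm

252.0


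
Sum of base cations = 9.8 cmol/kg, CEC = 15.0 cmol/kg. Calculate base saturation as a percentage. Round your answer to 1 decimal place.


Step 1: BS = 100 * (sum of bases) / CEC
Step 2: BS = 100 * 9.8 / 15.0
Step 3: BS = 65.3%

65.3


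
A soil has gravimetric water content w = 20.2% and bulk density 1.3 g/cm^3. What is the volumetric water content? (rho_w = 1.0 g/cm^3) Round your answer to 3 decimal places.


Step 1: theta = (w / 100) * BD / rho_w
Step 2: theta = (20.2 / 100) * 1.3 / 1.0
Step 3: theta = 0.202 * 1.3
Step 4: theta = 0.263

0.263


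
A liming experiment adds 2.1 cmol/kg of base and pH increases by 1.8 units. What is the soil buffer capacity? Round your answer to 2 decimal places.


Step 1: BC = change in base / change in pH
Step 2: BC = 2.1 / 1.8
Step 3: BC = 1.17 cmol/(kg*pH unit)

1.17


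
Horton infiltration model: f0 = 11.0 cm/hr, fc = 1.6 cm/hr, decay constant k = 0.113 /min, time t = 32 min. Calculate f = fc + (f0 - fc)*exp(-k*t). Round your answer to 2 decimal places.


Step 1: f = fc + (f0 - fc) * exp(-k * t)
Step 2: exp(-0.113 * 32) = 0.02689
Step 3: f = 1.6 + (11.0 - 1.6) * 0.02689
Step 4: f = 1.6 + 9.4 * 0.02689
Step 5: f = 1.85 cm/hr

1.85


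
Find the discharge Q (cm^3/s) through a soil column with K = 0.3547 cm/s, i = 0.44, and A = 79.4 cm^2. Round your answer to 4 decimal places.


Step 1: Apply Darcy's law: Q = K * i * A
Step 2: Q = 0.3547 * 0.44 * 79.4
Step 3: Q = 12.3918 cm^3/s

12.3918


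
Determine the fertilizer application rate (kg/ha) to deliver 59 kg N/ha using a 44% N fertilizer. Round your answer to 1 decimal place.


Step 1: Fertilizer rate = target N / (N content / 100)
Step 2: Rate = 59 / (44 / 100)
Step 3: Rate = 59 / 0.44
Step 4: Rate = 134.1 kg/ha

134.1


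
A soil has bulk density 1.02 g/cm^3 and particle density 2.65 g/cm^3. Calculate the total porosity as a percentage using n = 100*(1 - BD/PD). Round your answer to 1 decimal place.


Step 1: Formula: n = 100 * (1 - BD / PD)
Step 2: n = 100 * (1 - 1.02 / 2.65)
Step 3: n = 100 * (1 - 0.38491)
Step 4: n = 61.5%

61.5


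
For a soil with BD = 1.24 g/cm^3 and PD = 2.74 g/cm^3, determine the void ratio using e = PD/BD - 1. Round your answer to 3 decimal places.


Step 1: e = PD / BD - 1
Step 2: e = 2.74 / 1.24 - 1
Step 3: e = 2.20968 - 1
Step 4: e = 1.21

1.21


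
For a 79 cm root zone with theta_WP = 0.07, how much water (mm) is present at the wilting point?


Step 1: Water (mm) = theta_WP * depth * 10
Step 2: Water = 0.07 * 79 * 10
Step 3: Water = 55.3 mm

55.3


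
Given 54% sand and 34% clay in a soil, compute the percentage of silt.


Step 1: sand + silt + clay = 100%
Step 2: silt = 100 - sand - clay
Step 3: silt = 100 - 54 - 34
Step 4: silt = 12%

12


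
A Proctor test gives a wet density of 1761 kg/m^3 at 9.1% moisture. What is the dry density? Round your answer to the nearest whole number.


Step 1: Dry density = wet density / (1 + w/100)
Step 2: Dry density = 1761 / (1 + 9.1/100)
Step 3: Dry density = 1761 / 1.091
Step 4: Dry density = 1614 kg/m^3

1614


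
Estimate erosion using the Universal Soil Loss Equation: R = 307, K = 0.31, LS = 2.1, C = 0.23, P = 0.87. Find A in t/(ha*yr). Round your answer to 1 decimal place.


Step 1: A = R * K * LS * C * P
Step 2: R * K = 307 * 0.31 = 95.17
Step 3: (R*K) * LS = 95.17 * 2.1 = 199.857
Step 4: * C * P = 199.857 * 0.23 * 0.87 = 40.0
Step 5: A = 40.0 t/(ha*yr)

40.0


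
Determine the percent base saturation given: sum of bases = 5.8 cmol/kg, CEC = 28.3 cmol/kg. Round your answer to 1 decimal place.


Step 1: BS = 100 * (sum of bases) / CEC
Step 2: BS = 100 * 5.8 / 28.3
Step 3: BS = 20.5%

20.5


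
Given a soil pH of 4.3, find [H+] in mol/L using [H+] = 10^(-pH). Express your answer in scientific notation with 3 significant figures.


Step 1: [H+] = 10^(-pH)
Step 2: [H+] = 10^(-4.3)
Step 3: [H+] = 5.01e-05 mol/L

5.01e-05


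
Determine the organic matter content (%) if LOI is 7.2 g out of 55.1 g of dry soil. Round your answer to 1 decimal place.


Step 1: OM% = 100 * LOI / sample mass
Step 2: OM = 100 * 7.2 / 55.1
Step 3: OM = 13.1%

13.1


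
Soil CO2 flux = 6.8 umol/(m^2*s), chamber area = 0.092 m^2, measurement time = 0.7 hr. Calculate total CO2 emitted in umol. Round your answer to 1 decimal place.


Step 1: Convert time to seconds: 0.7 hr * 3600 = 2520.0 s
Step 2: Total = flux * area * time_s
Step 3: Total = 6.8 * 0.092 * 2520.0
Step 4: Total = 1576.5 umol

1576.5


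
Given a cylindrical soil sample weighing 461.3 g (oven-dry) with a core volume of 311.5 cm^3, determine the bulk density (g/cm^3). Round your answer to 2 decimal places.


Step 1: Identify the formula: BD = dry mass / volume
Step 2: Substitute values: BD = 461.3 / 311.5
Step 3: BD = 1.48 g/cm^3

1.48


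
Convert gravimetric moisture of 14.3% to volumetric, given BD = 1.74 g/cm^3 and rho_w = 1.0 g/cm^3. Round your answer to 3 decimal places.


Step 1: theta = (w / 100) * BD / rho_w
Step 2: theta = (14.3 / 100) * 1.74 / 1.0
Step 3: theta = 0.143 * 1.74
Step 4: theta = 0.249

0.249


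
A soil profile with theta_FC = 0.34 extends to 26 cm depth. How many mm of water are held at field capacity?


Step 1: Water (mm) = theta_FC * depth (cm) * 10
Step 2: Water = 0.34 * 26 * 10
Step 3: Water = 88.4 mm

88.4


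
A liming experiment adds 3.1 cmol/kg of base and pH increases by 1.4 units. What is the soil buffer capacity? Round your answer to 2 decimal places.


Step 1: BC = change in base / change in pH
Step 2: BC = 3.1 / 1.4
Step 3: BC = 2.21 cmol/(kg*pH unit)

2.21


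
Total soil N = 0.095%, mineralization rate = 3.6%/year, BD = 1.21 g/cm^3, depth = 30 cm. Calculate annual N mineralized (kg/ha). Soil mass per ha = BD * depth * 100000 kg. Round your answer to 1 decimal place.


Step 1: Soil mass per ha = BD * depth * 100000 = 1.21 * 30 * 100000 = 3630000 kg
Step 2: Total N pool = soil mass * N%/100 = 3630000 * 0.095/100 = 3448.5 kg/ha
Step 3: N mineralized = N pool * rate%/100 = 3448.5 * 3.6/100 = 124.1 kg/ha/yr

124.1


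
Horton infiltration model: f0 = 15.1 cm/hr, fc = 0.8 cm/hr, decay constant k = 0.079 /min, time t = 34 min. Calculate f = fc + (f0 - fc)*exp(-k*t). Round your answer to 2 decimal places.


Step 1: f = fc + (f0 - fc) * exp(-k * t)
Step 2: exp(-0.079 * 34) = 0.068153
Step 3: f = 0.8 + (15.1 - 0.8) * 0.068153
Step 4: f = 0.8 + 14.3 * 0.068153
Step 5: f = 1.77 cm/hr

1.77


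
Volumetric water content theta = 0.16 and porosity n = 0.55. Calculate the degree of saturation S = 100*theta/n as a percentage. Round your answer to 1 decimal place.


Step 1: S = 100 * theta_v / n
Step 2: S = 100 * 0.16 / 0.55
Step 3: S = 29.1%

29.1


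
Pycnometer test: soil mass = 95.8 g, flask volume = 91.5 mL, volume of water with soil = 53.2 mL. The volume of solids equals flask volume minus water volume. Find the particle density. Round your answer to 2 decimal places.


Step 1: Volume of solids = flask volume - water volume with soil
Step 2: V_solids = 91.5 - 53.2 = 38.3 mL
Step 3: Particle density = mass / V_solids = 95.8 / 38.3 = 2.5 g/cm^3

2.5


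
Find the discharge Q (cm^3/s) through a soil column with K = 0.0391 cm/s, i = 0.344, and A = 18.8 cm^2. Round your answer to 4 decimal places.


Step 1: Apply Darcy's law: Q = K * i * A
Step 2: Q = 0.0391 * 0.344 * 18.8
Step 3: Q = 0.2529 cm^3/s

0.2529


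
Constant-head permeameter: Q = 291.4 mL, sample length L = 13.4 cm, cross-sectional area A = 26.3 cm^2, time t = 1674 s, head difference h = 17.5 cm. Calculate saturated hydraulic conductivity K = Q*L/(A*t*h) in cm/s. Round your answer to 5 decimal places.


Step 1: K = Q * L / (A * t * h)
Step 2: Numerator = 291.4 * 13.4 = 3904.76
Step 3: Denominator = 26.3 * 1674 * 17.5 = 770458.5
Step 4: K = 3904.76 / 770458.5 = 0.00507 cm/s

0.00507


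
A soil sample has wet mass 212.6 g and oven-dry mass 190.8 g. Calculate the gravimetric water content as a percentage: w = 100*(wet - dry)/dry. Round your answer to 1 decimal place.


Step 1: Water mass = wet - dry = 212.6 - 190.8 = 21.8 g
Step 2: w = 100 * water mass / dry mass
Step 3: w = 100 * 21.8 / 190.8 = 11.4%

11.4


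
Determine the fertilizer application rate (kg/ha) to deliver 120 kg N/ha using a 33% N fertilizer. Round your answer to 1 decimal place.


Step 1: Fertilizer rate = target N / (N content / 100)
Step 2: Rate = 120 / (33 / 100)
Step 3: Rate = 120 / 0.33
Step 4: Rate = 363.6 kg/ha

363.6


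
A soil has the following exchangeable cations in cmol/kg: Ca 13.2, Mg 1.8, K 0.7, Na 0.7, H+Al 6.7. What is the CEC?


Step 1: CEC = Ca + Mg + K + Na + (H+Al)
Step 2: CEC = 13.2 + 1.8 + 0.7 + 0.7 + 6.7
Step 3: CEC = 23.1 cmol/kg

23.1


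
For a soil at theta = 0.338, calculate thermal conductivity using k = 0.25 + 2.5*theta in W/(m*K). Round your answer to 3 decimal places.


Step 1: k = 0.25 + 2.5 * theta
Step 2: k = 0.25 + 2.5 * 0.338
Step 3: k = 0.25 + 0.845
Step 4: k = 1.095 W/(m*K)

1.095


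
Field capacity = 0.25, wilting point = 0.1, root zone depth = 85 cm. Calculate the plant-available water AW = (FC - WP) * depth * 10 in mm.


Step 1: Available water = (FC - WP) * depth * 10
Step 2: AW = (0.25 - 0.1) * 85 * 10
Step 3: AW = 0.15 * 85 * 10
Step 4: AW = 127.5 mm

127.5


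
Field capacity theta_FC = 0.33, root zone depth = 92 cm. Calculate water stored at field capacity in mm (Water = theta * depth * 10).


Step 1: Water (mm) = theta_FC * depth (cm) * 10
Step 2: Water = 0.33 * 92 * 10
Step 3: Water = 303.6 mm

303.6


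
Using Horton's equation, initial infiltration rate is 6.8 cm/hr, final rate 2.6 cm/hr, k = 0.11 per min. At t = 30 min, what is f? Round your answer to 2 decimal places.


Step 1: f = fc + (f0 - fc) * exp(-k * t)
Step 2: exp(-0.11 * 30) = 0.036883
Step 3: f = 2.6 + (6.8 - 2.6) * 0.036883
Step 4: f = 2.6 + 4.2 * 0.036883
Step 5: f = 2.75 cm/hr

2.75


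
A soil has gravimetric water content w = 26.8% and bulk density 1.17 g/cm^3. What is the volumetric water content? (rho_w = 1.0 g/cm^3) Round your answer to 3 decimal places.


Step 1: theta = (w / 100) * BD / rho_w
Step 2: theta = (26.8 / 100) * 1.17 / 1.0
Step 3: theta = 0.268 * 1.17
Step 4: theta = 0.314

0.314


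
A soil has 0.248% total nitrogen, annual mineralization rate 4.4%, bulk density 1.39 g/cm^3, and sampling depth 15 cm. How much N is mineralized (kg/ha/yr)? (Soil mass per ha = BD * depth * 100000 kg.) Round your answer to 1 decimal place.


Step 1: Soil mass per ha = BD * depth * 100000 = 1.39 * 15 * 100000 = 2085000 kg
Step 2: Total N pool = soil mass * N%/100 = 2085000 * 0.248/100 = 5170.8 kg/ha
Step 3: N mineralized = N pool * rate%/100 = 5170.8 * 4.4/100 = 227.5 kg/ha/yr

227.5


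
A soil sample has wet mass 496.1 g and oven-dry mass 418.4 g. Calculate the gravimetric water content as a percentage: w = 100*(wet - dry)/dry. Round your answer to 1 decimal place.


Step 1: Water mass = wet - dry = 496.1 - 418.4 = 77.7 g
Step 2: w = 100 * water mass / dry mass
Step 3: w = 100 * 77.7 / 418.4 = 18.6%

18.6


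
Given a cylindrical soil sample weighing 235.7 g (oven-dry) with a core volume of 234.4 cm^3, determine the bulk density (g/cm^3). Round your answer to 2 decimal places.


Step 1: Identify the formula: BD = dry mass / volume
Step 2: Substitute values: BD = 235.7 / 234.4
Step 3: BD = 1.01 g/cm^3

1.01


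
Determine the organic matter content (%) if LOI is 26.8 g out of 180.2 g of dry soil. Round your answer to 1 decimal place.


Step 1: OM% = 100 * LOI / sample mass
Step 2: OM = 100 * 26.8 / 180.2
Step 3: OM = 14.9%

14.9


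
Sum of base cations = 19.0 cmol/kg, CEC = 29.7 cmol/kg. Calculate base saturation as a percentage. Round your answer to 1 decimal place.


Step 1: BS = 100 * (sum of bases) / CEC
Step 2: BS = 100 * 19.0 / 29.7
Step 3: BS = 64.0%

64.0


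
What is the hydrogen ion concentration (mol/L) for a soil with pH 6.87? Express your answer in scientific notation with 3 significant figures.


Step 1: [H+] = 10^(-pH)
Step 2: [H+] = 10^(-6.87)
Step 3: [H+] = 1.35e-07 mol/L

1.35e-07


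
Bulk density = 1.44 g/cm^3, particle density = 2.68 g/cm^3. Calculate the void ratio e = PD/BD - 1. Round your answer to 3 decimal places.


Step 1: e = PD / BD - 1
Step 2: e = 2.68 / 1.44 - 1
Step 3: e = 1.86111 - 1
Step 4: e = 0.861

0.861


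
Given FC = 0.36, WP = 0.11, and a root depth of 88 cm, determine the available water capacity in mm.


Step 1: Available water = (FC - WP) * depth * 10
Step 2: AW = (0.36 - 0.11) * 88 * 10
Step 3: AW = 0.25 * 88 * 10
Step 4: AW = 220.0 mm

220.0
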